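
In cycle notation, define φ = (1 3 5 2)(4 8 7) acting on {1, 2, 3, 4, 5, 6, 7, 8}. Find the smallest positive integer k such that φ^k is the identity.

12

The cycle type of φ is (4, 3, 1).
Since disjoint cycles commute, ord(φ) = lcm(4, 3) = 12.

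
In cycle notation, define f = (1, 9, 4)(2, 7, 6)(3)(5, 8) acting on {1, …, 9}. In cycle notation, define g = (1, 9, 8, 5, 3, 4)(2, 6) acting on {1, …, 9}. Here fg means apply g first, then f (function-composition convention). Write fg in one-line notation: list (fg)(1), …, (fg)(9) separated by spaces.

4 2 1 9 3 7 6 8 5

Chase each element through g then f: 1 → 9 → 4; 2 → 6 → 2; 3 → 4 → 1; 4 → 1 → 9; 5 → 3 → 3; 6 → 2 → 7; 7 → 7 → 6; 8 → 5 → 8; 9 → 8 → 5.
Collecting the images, fg = [4 2 1 9 3 7 6 8 5].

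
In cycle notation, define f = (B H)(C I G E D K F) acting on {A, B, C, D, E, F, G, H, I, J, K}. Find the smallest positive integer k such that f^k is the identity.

The disjoint cycles have lengths 7, 2, 1, 1.
The order is lcm(7, 2) = 14.

14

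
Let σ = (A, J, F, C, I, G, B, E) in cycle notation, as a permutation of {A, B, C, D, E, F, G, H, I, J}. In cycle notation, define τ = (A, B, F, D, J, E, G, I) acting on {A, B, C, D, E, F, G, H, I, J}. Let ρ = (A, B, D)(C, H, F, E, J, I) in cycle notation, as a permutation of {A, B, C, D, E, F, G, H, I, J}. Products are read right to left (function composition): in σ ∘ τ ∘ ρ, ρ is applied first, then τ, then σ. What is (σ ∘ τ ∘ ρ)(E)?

A

Apply the permutations in order: ρ(E) = J, then τ(J) = E, then σ(E) = A. So (σ ∘ τ ∘ ρ)(E) = A.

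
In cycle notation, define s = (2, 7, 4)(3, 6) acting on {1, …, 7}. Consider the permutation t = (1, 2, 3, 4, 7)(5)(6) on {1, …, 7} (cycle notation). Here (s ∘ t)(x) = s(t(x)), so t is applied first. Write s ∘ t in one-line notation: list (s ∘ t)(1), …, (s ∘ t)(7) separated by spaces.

(s ∘ t)(x) = s(t(x)). Computing each image: s(t(1)) = s(2) = 7, s(t(2)) = s(3) = 6, s(t(3)) = s(4) = 2, s(t(4)) = s(7) = 4, s(t(5)) = s(5) = 5, s(t(6)) = s(6) = 3, s(t(7)) = s(1) = 1.
Hence s ∘ t = [7 6 2 4 5 3 1].

7 6 2 4 5 3 1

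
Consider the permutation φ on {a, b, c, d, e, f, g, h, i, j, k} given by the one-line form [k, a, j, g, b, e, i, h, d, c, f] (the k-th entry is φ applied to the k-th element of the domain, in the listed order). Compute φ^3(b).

f

Tracing b → a → … returns to b after 5 steps, so b lies in a 5-cycle (a, k, f, e, b).
Stepping 3 places around the cycle: b → a → k → f.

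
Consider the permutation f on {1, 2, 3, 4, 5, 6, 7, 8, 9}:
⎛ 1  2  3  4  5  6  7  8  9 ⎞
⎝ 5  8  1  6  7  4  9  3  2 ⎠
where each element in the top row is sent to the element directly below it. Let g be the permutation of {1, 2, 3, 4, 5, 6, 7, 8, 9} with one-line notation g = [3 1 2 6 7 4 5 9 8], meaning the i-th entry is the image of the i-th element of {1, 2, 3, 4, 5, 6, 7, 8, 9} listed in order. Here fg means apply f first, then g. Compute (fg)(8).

2

f(8) = 3, then g(3) = 2; composing gives (fg)(8) = 2.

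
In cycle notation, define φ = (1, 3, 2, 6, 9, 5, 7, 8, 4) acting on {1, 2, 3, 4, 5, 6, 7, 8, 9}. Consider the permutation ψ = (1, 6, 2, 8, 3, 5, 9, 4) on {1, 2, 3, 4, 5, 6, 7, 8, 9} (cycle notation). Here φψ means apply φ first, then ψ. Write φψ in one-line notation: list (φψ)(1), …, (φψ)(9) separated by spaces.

(φψ)(x) = ψ(φ(x)). Computing each image: ψ(φ(1)) = ψ(3) = 5, ψ(φ(2)) = ψ(6) = 2, ψ(φ(3)) = ψ(2) = 8, ψ(φ(4)) = ψ(1) = 6, ψ(φ(5)) = ψ(7) = 7, ψ(φ(6)) = ψ(9) = 4, ψ(φ(7)) = ψ(8) = 3, ψ(φ(8)) = ψ(4) = 1, ψ(φ(9)) = ψ(5) = 9.
Hence φψ = [5 2 8 6 7 4 3 1 9].

5 2 8 6 7 4 3 1 9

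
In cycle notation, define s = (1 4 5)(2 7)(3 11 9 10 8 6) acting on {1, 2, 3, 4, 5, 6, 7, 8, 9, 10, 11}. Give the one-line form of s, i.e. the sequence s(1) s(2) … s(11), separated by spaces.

Reading each image from the cycles: 1↦4, 2↦7, 3↦11, 4↦5, 5↦1, 6↦3, 7↦2, 8↦6, 9↦10, 10↦8, 11↦9.
Listing these in domain order gives 4 7 11 5 1 3 2 6 10 8 9.

4 7 11 5 1 3 2 6 10 8 9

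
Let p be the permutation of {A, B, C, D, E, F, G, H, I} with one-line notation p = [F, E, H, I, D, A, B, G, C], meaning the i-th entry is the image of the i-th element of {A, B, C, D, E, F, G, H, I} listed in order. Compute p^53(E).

Tracing E → D → … returns to E after 7 steps, so E lies in a 7-cycle (B, E, D, I, C, H, G).
Since the cycle has length 7, p^53 acts on it the same as p^4 (53 mod 7 = 4).
Stepping 4 places around the cycle: E → D → I → C → H.

H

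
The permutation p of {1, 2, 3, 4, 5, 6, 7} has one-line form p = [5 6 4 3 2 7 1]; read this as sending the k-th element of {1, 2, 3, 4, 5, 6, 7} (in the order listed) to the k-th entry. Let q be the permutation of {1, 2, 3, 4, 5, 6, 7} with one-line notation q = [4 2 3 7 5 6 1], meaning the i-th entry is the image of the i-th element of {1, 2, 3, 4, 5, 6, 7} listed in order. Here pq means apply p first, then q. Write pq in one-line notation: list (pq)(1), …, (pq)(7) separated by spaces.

(pq)(x) = q(p(x)). Computing each image: q(p(1)) = q(5) = 5, q(p(2)) = q(6) = 6, q(p(3)) = q(4) = 7, q(p(4)) = q(3) = 3, q(p(5)) = q(2) = 2, q(p(6)) = q(7) = 1, q(p(7)) = q(1) = 4.
Hence pq = [5 6 7 3 2 1 4].

5 6 7 3 2 1 4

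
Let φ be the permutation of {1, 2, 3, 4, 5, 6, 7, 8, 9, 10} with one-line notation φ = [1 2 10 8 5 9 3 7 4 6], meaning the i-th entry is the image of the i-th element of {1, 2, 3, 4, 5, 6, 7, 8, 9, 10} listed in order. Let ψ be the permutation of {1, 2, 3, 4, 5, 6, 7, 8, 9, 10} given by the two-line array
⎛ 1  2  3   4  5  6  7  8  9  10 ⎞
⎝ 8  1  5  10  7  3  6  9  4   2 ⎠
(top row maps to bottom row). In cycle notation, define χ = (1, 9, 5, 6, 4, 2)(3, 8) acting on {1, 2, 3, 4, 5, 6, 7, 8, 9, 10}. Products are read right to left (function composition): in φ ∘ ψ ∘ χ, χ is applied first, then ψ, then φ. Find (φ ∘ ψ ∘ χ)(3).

4

Apply the permutations in order: χ(3) = 8, then ψ(8) = 9, then φ(9) = 4. So (φ ∘ ψ ∘ χ)(3) = 4.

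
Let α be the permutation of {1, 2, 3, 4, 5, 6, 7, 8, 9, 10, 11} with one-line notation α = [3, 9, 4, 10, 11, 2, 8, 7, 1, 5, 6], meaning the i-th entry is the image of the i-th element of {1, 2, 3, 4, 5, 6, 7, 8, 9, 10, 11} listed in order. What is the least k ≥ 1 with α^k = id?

18

The disjoint-cycle form of α has cycle lengths 9, 2.
Since disjoint cycles commute, ord(α) = lcm(9, 2) = 18.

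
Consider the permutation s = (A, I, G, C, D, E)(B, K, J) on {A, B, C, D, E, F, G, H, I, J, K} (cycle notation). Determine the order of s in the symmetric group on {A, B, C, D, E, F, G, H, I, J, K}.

6

The disjoint cycles have lengths 6, 3, 1, 1.
Since disjoint cycles commute, ord(s) = lcm(6, 3) = 6.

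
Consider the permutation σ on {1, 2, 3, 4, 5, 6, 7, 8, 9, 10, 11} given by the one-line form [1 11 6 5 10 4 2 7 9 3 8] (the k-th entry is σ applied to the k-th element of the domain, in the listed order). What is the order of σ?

Writing σ as disjoint cycles, the cycle lengths are 5, 4, 1, 1.
The order is lcm(5, 4) = 20.

20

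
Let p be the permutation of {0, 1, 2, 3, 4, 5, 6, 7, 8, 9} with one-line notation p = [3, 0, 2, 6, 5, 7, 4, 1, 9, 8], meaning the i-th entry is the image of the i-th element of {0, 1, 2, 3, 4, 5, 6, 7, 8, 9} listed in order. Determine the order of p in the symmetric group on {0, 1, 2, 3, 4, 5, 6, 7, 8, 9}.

14

The disjoint-cycle form of p has cycle lengths 7, 2, 1.
The order of p is the least common multiple of its cycle lengths: lcm(7, 2) = 14.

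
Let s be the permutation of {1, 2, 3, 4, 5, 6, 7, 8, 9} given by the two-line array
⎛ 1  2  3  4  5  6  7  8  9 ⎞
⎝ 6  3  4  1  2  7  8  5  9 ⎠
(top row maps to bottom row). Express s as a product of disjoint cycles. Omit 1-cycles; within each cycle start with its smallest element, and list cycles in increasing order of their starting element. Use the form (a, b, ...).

(1, 6, 7, 8, 5, 2, 3, 4)

From 1: 1 → 6 → 7 → 8 → 5 → 2 → 3 → 4 → 1, closing the cycle (1, 6, 7, 8, 5, 2, 3, 4).
Continuing from each remaining unvisited element yields (1, 6, 7, 8, 5, 2, 3, 4).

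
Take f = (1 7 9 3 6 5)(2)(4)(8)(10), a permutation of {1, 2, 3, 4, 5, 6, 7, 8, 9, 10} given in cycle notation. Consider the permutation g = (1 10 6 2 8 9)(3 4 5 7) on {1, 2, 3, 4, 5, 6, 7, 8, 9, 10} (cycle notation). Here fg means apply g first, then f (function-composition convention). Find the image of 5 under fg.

g(5) = 7, then f(7) = 9; composing gives (fg)(5) = 9.

9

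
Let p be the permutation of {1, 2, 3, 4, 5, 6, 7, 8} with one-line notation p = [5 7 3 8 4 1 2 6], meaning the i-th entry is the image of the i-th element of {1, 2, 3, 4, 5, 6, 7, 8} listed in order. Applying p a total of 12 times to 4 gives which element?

Tracing 4 → 8 → … returns to 4 after 5 steps, so 4 lies in a 5-cycle (1, 5, 4, 8, 6).
Since the cycle has length 5, p^12 acts on it the same as p^2 (12 mod 5 = 2).
Advancing 2 steps from 4: 4 → 8 → 6.

6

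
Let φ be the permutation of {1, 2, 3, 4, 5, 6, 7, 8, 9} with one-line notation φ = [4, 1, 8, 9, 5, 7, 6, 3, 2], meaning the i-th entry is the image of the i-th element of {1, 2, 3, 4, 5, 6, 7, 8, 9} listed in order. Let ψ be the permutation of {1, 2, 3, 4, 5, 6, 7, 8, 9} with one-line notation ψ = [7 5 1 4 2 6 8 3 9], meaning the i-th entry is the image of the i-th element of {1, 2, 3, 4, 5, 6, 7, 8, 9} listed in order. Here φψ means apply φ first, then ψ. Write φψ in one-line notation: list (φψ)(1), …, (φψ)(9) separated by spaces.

(φψ)(x) = ψ(φ(x)). Computing each image: ψ(φ(1)) = ψ(4) = 4, ψ(φ(2)) = ψ(1) = 7, ψ(φ(3)) = ψ(8) = 3, ψ(φ(4)) = ψ(9) = 9, ψ(φ(5)) = ψ(5) = 2, ψ(φ(6)) = ψ(7) = 8, ψ(φ(7)) = ψ(6) = 6, ψ(φ(8)) = ψ(3) = 1, ψ(φ(9)) = ψ(2) = 5.
Hence φψ = [4 7 3 9 2 8 6 1 5].

4 7 3 9 2 8 6 1 5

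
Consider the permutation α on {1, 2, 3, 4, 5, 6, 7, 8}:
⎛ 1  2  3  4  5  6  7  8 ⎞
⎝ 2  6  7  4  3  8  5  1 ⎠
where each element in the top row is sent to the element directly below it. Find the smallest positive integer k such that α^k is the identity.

Decomposing into disjoint cycles gives cycle lengths 4, 3, 1.
The order of α is the least common multiple of its cycle lengths: lcm(4, 3) = 12.

12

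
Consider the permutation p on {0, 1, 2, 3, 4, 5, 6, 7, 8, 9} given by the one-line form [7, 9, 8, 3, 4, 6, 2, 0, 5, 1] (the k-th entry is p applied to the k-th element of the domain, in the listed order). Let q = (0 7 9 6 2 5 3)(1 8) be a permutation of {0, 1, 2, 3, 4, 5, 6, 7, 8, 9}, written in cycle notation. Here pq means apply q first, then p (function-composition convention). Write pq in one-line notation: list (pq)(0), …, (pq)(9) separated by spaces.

0 5 6 7 4 3 8 1 9 2

(pq)(x) = p(q(x)). Computing each image: p(q(0)) = p(7) = 0, p(q(1)) = p(8) = 5, p(q(2)) = p(5) = 6, p(q(3)) = p(0) = 7, p(q(4)) = p(4) = 4, p(q(5)) = p(3) = 3, p(q(6)) = p(2) = 8, p(q(7)) = p(9) = 1, p(q(8)) = p(1) = 9, p(q(9)) = p(6) = 2.
Hence pq = [0 5 6 7 4 3 8 1 9 2].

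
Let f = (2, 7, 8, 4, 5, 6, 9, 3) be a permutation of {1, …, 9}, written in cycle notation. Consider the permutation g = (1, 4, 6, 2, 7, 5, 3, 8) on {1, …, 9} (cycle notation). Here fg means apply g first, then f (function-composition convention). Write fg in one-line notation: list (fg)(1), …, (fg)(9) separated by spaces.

(fg)(x) = f(g(x)). Computing each image: f(g(1)) = f(4) = 5, f(g(2)) = f(7) = 8, f(g(3)) = f(8) = 4, f(g(4)) = f(6) = 9, f(g(5)) = f(3) = 2, f(g(6)) = f(2) = 7, f(g(7)) = f(5) = 6, f(g(8)) = f(1) = 1, f(g(9)) = f(9) = 3.
Hence fg = [5 8 4 9 2 7 6 1 3].

5 8 4 9 2 7 6 1 3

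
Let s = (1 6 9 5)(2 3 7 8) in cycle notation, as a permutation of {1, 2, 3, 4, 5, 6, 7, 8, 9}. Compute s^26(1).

1 lies in the 4-cycle (1 6 9 5).
Since the cycle has length 4, s^26 acts on it the same as s^2 (26 mod 4 = 2).
Stepping 2 places around the cycle: 1 → 6 → 9.

9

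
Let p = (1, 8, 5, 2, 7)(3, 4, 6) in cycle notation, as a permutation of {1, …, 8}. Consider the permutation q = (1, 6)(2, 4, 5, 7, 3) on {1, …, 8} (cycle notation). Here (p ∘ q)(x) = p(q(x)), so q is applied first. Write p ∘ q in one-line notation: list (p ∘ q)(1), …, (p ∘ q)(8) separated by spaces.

3 6 7 2 1 8 4 5

(p ∘ q)(x) = p(q(x)). Computing each image: p(q(1)) = p(6) = 3, p(q(2)) = p(4) = 6, p(q(3)) = p(2) = 7, p(q(4)) = p(5) = 2, p(q(5)) = p(7) = 1, p(q(6)) = p(1) = 8, p(q(7)) = p(3) = 4, p(q(8)) = p(8) = 5.
Hence p ∘ q = [3 6 7 2 1 8 4 5].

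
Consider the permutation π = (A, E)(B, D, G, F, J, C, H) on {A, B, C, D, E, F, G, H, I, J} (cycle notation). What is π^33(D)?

H

D lies in the 7-cycle (B, D, G, F, J, C, H).
Since the cycle has length 7, π^33 acts on it the same as π^5 (33 mod 7 = 5).
Stepping 5 places around the cycle: D → G → F → J → C → H.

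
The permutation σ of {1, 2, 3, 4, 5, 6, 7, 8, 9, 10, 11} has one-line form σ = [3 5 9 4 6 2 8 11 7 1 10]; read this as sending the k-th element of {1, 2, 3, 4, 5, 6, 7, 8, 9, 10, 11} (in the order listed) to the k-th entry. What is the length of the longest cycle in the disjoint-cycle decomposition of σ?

Decomposing into disjoint cycles gives (1 3 9 7 8 11 10)(2 5 6); the longest has length 7.

7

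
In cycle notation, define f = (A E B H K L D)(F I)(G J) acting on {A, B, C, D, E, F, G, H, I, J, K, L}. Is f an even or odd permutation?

even

The cycle lengths are 7, 2, 2, 1.
A cycle is odd iff its length is even; f has 2 even-length cycles, so sgn(f) = (−1)^2 and f is even.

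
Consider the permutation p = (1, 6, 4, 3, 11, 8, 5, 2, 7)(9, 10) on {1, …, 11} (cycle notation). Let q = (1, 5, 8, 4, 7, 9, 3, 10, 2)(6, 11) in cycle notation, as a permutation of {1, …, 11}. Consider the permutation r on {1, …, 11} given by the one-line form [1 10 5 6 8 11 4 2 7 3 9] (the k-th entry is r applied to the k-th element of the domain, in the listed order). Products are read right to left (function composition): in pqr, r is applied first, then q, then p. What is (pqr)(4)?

Apply the permutations in order: r(4) = 6, then q(6) = 11, then p(11) = 8. So (pqr)(4) = 8.

8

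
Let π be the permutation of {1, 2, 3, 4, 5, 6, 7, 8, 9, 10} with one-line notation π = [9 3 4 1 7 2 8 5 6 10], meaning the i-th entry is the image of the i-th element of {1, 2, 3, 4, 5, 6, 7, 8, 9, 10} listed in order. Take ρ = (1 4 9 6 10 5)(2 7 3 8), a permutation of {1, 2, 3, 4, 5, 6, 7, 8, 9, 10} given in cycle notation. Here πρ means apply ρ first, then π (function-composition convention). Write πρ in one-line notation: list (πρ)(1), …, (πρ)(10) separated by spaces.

Chase each element through ρ then π: 1 → 4 → 1; 2 → 7 → 8; 3 → 8 → 5; 4 → 9 → 6; 5 → 1 → 9; 6 → 10 → 10; 7 → 3 → 4; 8 → 2 → 3; 9 → 6 → 2; 10 → 5 → 7.
Collecting the images, πρ = [1 8 5 6 9 10 4 3 2 7].

1 8 5 6 9 10 4 3 2 7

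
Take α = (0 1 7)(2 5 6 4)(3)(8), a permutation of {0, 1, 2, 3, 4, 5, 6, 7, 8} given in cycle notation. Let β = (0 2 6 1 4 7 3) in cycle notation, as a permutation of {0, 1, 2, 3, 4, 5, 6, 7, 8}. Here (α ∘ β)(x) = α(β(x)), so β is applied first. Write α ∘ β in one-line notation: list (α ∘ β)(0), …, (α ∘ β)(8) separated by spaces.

5 2 4 1 0 6 7 3 8

For each element, apply β then α: 0 → 2 → 5; 1 → 4 → 2; 2 → 6 → 4; 3 → 0 → 1; 4 → 7 → 0; 5 → 5 → 6; 6 → 1 → 7; 7 → 3 → 3; 8 → 8 → 8.
So α ∘ β in one-line form is 5 2 4 1 0 6 7 3 8.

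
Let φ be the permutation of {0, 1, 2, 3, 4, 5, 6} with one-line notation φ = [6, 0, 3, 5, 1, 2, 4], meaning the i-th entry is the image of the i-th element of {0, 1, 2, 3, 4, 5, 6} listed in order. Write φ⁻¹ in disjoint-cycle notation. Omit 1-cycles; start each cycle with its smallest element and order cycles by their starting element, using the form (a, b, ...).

First write φ in disjoint cycles: (0, 6, 4, 1)(2, 3, 5).
The inverse reverses every cycle; in canonical form, φ⁻¹ = (0, 1, 4, 6)(2, 5, 3).

(0, 1, 4, 6)(2, 5, 3)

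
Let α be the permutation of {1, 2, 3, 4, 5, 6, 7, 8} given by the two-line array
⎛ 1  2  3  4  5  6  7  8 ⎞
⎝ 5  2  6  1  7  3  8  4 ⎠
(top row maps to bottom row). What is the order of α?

10

Writing α as disjoint cycles, the cycle lengths are 5, 2, 1.
The order of α is the least common multiple of its cycle lengths: lcm(5, 2) = 10.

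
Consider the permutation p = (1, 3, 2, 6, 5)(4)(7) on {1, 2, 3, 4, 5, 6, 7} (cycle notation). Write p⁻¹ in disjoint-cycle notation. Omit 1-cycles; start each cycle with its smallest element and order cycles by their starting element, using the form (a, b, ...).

(1, 5, 6, 2, 3)

If p sends a → b within a cycle, p⁻¹ sends b → a; equivalently, reverse each cycle.
Reversing each cycle of p and rotating so the smallest element leads gives (1, 5, 6, 2, 3).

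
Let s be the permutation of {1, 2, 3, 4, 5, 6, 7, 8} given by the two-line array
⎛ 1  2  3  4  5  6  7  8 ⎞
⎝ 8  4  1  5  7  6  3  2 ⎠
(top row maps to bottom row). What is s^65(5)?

3

Tracing 5 → 7 → … returns to 5 after 7 steps, so 5 lies in a 7-cycle (1 8 2 4 5 7 3).
Powers repeat with period 7 on this cycle, and 65 mod 7 = 2, so s^65(5) = s^2(5).
Advancing 2 steps from 5: 5 → 7 → 3.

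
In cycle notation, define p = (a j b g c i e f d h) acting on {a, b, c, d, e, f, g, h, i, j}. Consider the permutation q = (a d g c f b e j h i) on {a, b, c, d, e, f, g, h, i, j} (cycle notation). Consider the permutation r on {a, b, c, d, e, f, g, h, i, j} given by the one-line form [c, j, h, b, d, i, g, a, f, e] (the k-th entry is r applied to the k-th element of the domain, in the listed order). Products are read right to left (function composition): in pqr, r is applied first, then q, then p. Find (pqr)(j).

b

(pqr)(j) = p(q(r(j))). r(j) = e, then q(e) = j, then p(j) = b, so the result is b.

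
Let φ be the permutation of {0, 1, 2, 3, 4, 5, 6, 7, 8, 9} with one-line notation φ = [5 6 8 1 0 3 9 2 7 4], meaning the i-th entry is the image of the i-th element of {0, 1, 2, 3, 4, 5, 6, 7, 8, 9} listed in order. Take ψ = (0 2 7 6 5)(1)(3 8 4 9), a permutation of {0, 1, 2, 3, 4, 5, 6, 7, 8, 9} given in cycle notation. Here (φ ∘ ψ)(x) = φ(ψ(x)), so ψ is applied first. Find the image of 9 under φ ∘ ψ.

1

(φ ∘ ψ)(9) = φ(ψ(9)). ψ(9) = 3, then φ(3) = 1. So (φ ∘ ψ)(9) = 1.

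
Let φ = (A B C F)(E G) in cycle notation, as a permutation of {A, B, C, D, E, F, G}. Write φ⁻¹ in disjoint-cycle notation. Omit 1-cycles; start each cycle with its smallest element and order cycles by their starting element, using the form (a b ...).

If φ sends a → b within a cycle, φ⁻¹ sends b → a; equivalently, reverse each cycle.
After reversing and putting each cycle's least element first, φ⁻¹ = (A F C B)(E G).

(A F C B)(E G)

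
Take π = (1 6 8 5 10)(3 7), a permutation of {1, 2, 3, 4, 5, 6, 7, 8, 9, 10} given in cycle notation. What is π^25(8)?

8 lies in the 5-cycle (1 6 8 5 10).
On a 5-cycle, π^5 is the identity, so π^25 = π^0 there (25 ≡ 0 mod 5).
So π^25(8) = 8.

8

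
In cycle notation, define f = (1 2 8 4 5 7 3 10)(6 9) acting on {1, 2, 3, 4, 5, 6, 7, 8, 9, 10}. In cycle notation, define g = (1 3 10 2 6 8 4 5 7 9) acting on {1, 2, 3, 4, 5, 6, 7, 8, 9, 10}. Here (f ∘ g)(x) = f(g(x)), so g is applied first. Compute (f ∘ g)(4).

7

g(4) = 5, then f(5) = 7; composing gives (f ∘ g)(4) = 7.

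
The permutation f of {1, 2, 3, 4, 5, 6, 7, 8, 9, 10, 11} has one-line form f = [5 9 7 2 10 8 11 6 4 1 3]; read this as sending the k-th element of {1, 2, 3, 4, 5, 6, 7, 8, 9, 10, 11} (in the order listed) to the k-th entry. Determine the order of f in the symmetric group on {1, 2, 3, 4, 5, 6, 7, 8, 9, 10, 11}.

6

Decomposing into disjoint cycles gives cycle lengths 3, 3, 3, 2.
Since disjoint cycles commute, ord(f) = lcm(3, 3, 3, 2) = 6.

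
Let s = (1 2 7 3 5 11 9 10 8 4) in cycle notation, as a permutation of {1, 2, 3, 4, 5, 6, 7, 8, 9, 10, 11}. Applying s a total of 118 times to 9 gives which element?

5

9 lies in the 10-cycle (1 2 7 3 5 11 9 10 8 4).
On a 10-cycle, s^10 is the identity, so s^118 = s^8 there (118 ≡ 8 mod 10).
Stepping 8 places around the cycle: 9 → 10 → 8 → 4 → 1 → 2 → 7 → 3 → 5.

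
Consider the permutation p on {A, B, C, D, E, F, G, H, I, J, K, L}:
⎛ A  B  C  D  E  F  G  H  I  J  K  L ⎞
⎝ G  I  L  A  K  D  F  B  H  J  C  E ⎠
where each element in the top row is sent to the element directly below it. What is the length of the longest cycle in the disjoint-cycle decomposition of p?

Decomposing into disjoint cycles gives (A, G, F, D)(B, I, H)(C, L, E, K); the longest has length 4.

4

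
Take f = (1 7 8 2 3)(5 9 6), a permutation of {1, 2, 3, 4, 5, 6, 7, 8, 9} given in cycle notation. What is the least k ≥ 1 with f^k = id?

The cycle type of f is (5, 3, 1).
The order is lcm(5, 3) = 15.

15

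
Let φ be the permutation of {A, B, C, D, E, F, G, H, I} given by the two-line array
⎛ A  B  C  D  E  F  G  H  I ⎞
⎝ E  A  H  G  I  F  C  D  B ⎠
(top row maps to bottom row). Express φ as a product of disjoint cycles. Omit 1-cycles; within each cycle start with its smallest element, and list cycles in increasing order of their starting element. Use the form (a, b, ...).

From A: A → E → I → B → A, closing the cycle (A, E, I, B).
Continuing from each remaining unvisited element yields (A, E, I, B)(C, H, D, G).

(A, E, I, B)(C, H, D, G)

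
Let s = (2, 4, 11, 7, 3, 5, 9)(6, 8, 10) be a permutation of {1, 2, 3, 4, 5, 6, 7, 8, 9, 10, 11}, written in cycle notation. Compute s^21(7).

7

7 lies in the 7-cycle (2, 4, 11, 7, 3, 5, 9).
On a 7-cycle, s^7 is the identity, so s^21 = s^0 there (21 ≡ 0 mod 7).
So s^21(7) = 7.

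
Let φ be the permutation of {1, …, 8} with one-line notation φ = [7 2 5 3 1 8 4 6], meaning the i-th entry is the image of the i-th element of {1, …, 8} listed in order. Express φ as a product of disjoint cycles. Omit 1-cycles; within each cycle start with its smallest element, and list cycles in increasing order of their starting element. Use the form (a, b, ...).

Start at 1 and follow images: 1 → 7 → 4 → 3 → 5 → 1, giving the cycle (1, 7, 4, 3, 5).
Continuing from each remaining unvisited element yields (1, 7, 4, 3, 5)(6, 8).

(1, 7, 4, 3, 5)(6, 8)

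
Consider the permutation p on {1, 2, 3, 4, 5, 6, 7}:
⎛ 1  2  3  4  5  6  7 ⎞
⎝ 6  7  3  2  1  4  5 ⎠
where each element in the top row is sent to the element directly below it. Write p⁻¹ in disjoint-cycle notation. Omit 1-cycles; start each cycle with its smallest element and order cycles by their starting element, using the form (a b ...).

(1 5 7 2 4 6)

First write p in disjoint cycles: (1 6 4 2 7 5).
Reversing each cycle (and rotating so the smallest element leads) gives p⁻¹ = (1 5 7 2 4 6).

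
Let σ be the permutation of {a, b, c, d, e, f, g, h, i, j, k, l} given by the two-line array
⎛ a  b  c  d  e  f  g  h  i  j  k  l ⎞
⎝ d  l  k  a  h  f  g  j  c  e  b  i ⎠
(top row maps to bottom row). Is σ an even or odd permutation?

In disjoint-cycle form the cycle lengths are 5, 3, 2, 1, 1.
A cycle is odd iff its length is even; σ has 1 even-length cycle, so sgn(σ) = (−1)^1 and σ is odd.

odd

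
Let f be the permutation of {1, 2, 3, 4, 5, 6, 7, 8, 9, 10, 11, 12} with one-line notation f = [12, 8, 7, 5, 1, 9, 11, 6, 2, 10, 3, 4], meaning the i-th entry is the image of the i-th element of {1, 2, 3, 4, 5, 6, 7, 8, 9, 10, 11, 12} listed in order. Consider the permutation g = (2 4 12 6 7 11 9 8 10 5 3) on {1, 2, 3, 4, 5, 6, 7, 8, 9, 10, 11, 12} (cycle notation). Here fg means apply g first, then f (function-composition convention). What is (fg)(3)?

8

(fg)(3) = f(g(3)). g(3) = 2, then f(2) = 8. So (fg)(3) = 8.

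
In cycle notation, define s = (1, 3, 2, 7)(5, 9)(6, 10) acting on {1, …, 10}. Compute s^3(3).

1

3 lies in the 4-cycle (1, 3, 2, 7).
Advancing 3 steps from 3: 3 → 2 → 7 → 1.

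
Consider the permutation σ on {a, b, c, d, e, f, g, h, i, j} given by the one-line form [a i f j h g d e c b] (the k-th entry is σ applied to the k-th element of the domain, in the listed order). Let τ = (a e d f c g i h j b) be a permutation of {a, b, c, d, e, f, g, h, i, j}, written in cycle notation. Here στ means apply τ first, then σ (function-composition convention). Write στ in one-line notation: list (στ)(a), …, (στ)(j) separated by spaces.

Chase each element through τ then σ: a → e → h; b → a → a; c → g → d; d → f → g; e → d → j; f → c → f; g → i → c; h → j → b; i → h → e; j → b → i.
So στ in one-line form is h a d g j f c b e i.

h a d g j f c b e i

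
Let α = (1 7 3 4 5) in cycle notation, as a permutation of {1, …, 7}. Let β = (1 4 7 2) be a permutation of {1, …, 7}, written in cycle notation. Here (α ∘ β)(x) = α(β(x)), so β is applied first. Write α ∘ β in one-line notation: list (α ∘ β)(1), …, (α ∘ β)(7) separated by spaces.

5 7 4 3 1 6 2

Chase each element through β then α: 1 → 4 → 5; 2 → 1 → 7; 3 → 3 → 4; 4 → 7 → 3; 5 → 5 → 1; 6 → 6 → 6; 7 → 2 → 2.
So α ∘ β in one-line form is 5 7 4 3 1 6 2.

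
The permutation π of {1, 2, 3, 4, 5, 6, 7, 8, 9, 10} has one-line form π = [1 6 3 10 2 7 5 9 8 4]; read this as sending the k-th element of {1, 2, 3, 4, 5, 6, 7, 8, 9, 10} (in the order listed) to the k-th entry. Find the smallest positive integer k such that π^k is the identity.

Writing π as disjoint cycles, the cycle lengths are 4, 2, 2, 1, 1.
The order of π is the least common multiple of its cycle lengths: lcm(4, 2, 2) = 4.

4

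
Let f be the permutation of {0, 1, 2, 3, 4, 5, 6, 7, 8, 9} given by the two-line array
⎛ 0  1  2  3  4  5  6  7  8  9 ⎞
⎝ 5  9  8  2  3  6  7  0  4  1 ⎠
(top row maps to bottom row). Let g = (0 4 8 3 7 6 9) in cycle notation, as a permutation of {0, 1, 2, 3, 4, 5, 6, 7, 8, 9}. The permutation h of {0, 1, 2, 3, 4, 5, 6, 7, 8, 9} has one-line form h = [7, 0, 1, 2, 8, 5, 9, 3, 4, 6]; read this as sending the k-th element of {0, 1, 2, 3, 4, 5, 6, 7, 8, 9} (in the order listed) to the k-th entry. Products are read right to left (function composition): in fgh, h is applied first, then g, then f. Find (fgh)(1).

3

Apply the permutations in order: h(1) = 0, then g(0) = 4, then f(4) = 3. So (fgh)(1) = 3.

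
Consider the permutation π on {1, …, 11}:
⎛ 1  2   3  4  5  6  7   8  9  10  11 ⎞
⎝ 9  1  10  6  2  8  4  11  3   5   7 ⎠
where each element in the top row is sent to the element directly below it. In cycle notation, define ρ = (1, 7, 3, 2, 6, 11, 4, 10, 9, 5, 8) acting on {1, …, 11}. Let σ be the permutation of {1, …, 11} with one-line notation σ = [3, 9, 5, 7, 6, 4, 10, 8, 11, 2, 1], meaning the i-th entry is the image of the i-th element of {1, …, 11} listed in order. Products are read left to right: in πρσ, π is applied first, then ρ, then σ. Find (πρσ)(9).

Chase 9: π(9) = 3; ρ(3) = 2; σ(2) = 9. Hence (πρσ)(9) = 9.

9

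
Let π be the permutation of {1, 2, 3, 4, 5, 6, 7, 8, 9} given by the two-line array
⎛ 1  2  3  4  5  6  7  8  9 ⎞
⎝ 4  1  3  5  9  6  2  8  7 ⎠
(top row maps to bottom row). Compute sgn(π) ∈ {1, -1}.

In disjoint-cycle form the cycle lengths are 6, 1, 1, 1.
A cycle is odd iff its length is even; π has 1 even-length cycle, so sgn(π) = (−1)^1 and π is odd.

-1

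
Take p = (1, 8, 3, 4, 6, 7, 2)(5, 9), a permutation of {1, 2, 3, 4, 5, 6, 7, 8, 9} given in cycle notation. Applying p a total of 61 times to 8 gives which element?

2

8 lies in the 7-cycle (1, 8, 3, 4, 6, 7, 2).
Since the cycle has length 7, p^61 acts on it the same as p^5 (61 mod 7 = 5).
Stepping 5 places around the cycle: 8 → 3 → 4 → 6 → 7 → 2.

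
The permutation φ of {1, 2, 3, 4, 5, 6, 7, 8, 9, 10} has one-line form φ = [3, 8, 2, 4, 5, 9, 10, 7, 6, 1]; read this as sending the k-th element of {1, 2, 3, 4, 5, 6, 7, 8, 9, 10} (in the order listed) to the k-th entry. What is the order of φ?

6

Decomposing into disjoint cycles gives cycle lengths 6, 2, 1, 1.
The order is lcm(6, 2) = 6.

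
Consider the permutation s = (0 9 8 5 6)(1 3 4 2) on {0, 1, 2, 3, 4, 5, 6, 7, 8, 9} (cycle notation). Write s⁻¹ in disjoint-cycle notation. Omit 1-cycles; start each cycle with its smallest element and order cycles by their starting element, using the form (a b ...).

Inverting a permutation written in cycle notation just reverses the order within every cycle.
Reversing each cycle of s and rotating so the smallest element leads gives (0 6 5 8 9)(1 2 4 3).

(0 6 5 8 9)(1 2 4 3)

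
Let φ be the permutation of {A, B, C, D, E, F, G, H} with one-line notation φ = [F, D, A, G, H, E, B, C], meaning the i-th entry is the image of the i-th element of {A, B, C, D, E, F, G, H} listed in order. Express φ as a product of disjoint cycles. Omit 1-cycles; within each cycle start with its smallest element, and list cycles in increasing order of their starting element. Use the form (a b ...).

(A F E H C)(B D G)

From A: A → F → E → H → C → A, closing the cycle (A F E H C).
Repeating from the next unused element and collecting all non-trivial cycles gives (A F E H C)(B D G).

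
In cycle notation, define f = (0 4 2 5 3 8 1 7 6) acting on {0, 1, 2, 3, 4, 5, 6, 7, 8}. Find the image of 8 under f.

Within (0 4 2 5 3 8 1 7 6), 8 ↦ 1.

1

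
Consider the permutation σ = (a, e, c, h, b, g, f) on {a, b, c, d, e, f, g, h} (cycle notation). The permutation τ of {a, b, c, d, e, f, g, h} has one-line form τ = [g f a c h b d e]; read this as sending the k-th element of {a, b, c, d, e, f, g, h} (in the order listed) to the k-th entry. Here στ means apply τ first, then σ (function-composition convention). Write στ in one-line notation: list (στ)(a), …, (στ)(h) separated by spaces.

f a e h b g d c

Chase each element through τ then σ: a → g → f; b → f → a; c → a → e; d → c → h; e → h → b; f → b → g; g → d → d; h → e → c.
So στ in one-line form is f a e h b g d c.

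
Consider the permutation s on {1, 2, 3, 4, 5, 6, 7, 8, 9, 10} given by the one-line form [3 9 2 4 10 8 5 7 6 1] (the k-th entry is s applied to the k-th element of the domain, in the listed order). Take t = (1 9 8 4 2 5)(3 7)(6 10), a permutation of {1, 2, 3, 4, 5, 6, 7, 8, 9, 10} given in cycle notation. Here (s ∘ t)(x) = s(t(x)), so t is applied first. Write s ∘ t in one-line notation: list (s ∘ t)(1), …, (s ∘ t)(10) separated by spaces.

(s ∘ t)(x) = s(t(x)). Computing each image: s(t(1)) = s(9) = 6, s(t(2)) = s(5) = 10, s(t(3)) = s(7) = 5, s(t(4)) = s(2) = 9, s(t(5)) = s(1) = 3, s(t(6)) = s(10) = 1, s(t(7)) = s(3) = 2, s(t(8)) = s(4) = 4, s(t(9)) = s(8) = 7, s(t(10)) = s(6) = 8.
Hence s ∘ t = [6 10 5 9 3 1 2 4 7 8].

6 10 5 9 3 1 2 4 7 8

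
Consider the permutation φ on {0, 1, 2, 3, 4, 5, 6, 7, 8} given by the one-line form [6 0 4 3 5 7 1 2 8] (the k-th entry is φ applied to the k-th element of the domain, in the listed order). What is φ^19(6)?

1

Tracing 6 → 1 → … returns to 6 after 3 steps, so 6 lies in a 3-cycle (0, 6, 1).
Powers repeat with period 3 on this cycle, and 19 mod 3 = 1, so φ^19(6) = φ^1(6).
Stepping 1 place around the cycle: 6 → 1.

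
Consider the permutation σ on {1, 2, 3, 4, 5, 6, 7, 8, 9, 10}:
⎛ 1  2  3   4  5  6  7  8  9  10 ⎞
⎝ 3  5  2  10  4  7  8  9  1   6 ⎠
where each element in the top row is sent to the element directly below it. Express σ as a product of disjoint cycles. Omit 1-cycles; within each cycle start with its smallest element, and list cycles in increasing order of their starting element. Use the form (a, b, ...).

(1, 3, 2, 5, 4, 10, 6, 7, 8, 9)

From 1: 1 → 3 → 2 → 5 → 4 → 10 → 6 → 7 → 8 → 9 → 1, closing the cycle (1, 3, 2, 5, 4, 10, 6, 7, 8, 9).
Repeating from the next unused element and collecting all non-trivial cycles gives (1, 3, 2, 5, 4, 10, 6, 7, 8, 9).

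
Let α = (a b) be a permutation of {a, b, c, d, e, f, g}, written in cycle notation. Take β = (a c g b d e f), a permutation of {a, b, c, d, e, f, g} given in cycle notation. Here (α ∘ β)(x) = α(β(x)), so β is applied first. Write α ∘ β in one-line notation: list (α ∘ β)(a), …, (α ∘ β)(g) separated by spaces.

c d g e f b a

Chase each element through β then α: a → c → c; b → d → d; c → g → g; d → e → e; e → f → f; f → a → b; g → b → a.
Collecting the images, α ∘ β = [c d g e f b a].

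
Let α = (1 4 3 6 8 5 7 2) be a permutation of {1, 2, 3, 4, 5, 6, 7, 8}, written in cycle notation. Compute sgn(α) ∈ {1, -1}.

The cycle lengths are 8.
A cycle of length ℓ contributes ℓ−1 transpositions, so α is a product of 7 transpositions — odd.

-1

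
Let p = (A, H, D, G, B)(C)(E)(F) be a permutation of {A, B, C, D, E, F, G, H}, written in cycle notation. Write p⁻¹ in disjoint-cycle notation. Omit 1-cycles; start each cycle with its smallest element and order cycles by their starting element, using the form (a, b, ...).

(A, B, G, D, H)

If p sends a → b within a cycle, p⁻¹ sends b → a; equivalently, reverse each cycle.
After reversing and putting each cycle's least element first, p⁻¹ = (A, B, G, D, H).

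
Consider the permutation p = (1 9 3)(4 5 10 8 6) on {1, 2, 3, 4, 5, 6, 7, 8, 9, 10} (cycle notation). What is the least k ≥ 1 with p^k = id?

15

The cycle type of p is (5, 3, 1, 1).
The order is lcm(5, 3) = 15.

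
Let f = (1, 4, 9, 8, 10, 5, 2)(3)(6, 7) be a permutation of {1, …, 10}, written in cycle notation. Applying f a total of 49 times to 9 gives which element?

9 lies in the 7-cycle (1, 4, 9, 8, 10, 5, 2).
Powers repeat with period 7 on this cycle, and 49 mod 7 = 0, so f^49(9) = f^0(9).
So f^49(9) = 9.

9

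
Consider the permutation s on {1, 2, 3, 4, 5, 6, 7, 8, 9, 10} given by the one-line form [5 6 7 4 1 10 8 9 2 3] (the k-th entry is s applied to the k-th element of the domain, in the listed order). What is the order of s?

14

Decomposing into disjoint cycles gives cycle lengths 7, 2, 1.
The order of s is the least common multiple of its cycle lengths: lcm(7, 2) = 14.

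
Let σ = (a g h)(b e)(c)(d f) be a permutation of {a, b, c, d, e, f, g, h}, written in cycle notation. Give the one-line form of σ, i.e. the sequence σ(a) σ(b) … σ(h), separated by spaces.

g e c f b d h a

Reading each image from the cycles: a↦g, b↦e, c↦c, d↦f, e↦b, f↦d, g↦h, h↦a.
Listing these in domain order gives g e c f b d h a.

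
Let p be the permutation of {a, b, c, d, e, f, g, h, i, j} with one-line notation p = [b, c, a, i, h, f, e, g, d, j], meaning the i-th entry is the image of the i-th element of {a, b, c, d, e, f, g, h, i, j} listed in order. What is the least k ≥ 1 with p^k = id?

Decomposing into disjoint cycles gives cycle lengths 3, 3, 2, 1, 1.
Since disjoint cycles commute, ord(p) = lcm(3, 3, 2) = 6.

6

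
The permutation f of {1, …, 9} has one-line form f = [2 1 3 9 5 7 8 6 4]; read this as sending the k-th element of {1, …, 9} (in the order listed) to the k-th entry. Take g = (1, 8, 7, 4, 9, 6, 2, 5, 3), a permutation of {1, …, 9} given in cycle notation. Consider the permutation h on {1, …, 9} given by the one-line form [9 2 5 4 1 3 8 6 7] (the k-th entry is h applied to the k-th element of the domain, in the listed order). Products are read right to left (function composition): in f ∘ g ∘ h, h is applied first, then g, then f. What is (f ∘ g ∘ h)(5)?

Chase 5: h(5) = 1; g(1) = 8; f(8) = 6. Hence (f ∘ g ∘ h)(5) = 6.

6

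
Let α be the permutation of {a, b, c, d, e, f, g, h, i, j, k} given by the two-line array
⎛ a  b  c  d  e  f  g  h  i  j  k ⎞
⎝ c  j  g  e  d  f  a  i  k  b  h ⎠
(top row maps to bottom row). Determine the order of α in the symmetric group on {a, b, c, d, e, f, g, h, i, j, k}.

The disjoint-cycle form of α has cycle lengths 3, 3, 2, 2, 1.
The order is lcm(3, 3, 2, 2) = 6.

6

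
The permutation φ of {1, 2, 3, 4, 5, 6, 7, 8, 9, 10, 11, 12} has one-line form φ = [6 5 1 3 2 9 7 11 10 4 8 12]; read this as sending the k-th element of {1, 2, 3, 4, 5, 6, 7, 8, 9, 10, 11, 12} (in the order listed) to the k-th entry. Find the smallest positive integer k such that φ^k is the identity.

The disjoint-cycle form of φ has cycle lengths 6, 2, 2, 1, 1.
The order is lcm(6, 2, 2) = 6.

6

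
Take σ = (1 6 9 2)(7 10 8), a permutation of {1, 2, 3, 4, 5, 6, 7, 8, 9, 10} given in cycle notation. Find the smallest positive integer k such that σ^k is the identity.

The cycle type of σ is (4, 3, 1, 1, 1).
The order is lcm(4, 3) = 12.

12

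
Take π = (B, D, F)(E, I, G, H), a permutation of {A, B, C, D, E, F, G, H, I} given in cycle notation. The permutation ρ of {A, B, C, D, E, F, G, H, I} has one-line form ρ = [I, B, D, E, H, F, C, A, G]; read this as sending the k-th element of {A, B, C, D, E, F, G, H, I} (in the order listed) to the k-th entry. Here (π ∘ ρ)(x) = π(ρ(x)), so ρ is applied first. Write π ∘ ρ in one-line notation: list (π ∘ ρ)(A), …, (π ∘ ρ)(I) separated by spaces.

For each element, apply ρ then π: A → I → G; B → B → D; C → D → F; D → E → I; E → H → E; F → F → B; G → C → C; H → A → A; I → G → H.
So π ∘ ρ in one-line form is G D F I E B C A H.

G D F I E B C A H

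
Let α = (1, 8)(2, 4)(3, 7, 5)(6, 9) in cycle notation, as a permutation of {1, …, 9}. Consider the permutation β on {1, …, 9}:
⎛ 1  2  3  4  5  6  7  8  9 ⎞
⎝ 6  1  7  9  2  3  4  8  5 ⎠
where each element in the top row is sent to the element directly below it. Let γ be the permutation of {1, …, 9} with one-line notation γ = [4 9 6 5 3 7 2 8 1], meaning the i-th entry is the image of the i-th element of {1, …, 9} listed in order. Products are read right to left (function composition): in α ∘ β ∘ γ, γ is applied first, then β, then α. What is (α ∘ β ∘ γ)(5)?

5

Chase 5: γ(5) = 3; β(3) = 7; α(7) = 5. Hence (α ∘ β ∘ γ)(5) = 5.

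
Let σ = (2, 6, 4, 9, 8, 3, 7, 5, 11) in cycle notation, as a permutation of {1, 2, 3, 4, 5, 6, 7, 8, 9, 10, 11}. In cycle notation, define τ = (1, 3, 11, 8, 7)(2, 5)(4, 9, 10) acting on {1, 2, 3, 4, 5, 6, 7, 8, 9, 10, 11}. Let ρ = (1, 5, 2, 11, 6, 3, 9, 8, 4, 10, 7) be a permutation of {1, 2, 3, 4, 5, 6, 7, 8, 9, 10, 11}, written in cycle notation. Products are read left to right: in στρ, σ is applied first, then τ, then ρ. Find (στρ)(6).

8

Apply the permutations in order: σ(6) = 4, then τ(4) = 9, then ρ(9) = 8. So (στρ)(6) = 8.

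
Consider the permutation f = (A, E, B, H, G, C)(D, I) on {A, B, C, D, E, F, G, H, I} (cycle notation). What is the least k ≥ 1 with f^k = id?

The cycle type of f is (6, 2, 1).
Since disjoint cycles commute, ord(f) = lcm(6, 2) = 6.

6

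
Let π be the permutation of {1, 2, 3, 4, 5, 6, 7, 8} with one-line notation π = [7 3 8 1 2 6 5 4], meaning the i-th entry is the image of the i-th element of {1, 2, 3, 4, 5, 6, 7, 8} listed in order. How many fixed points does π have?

1

The fixed points (elements with π(x) = x) are {6}, so there is 1.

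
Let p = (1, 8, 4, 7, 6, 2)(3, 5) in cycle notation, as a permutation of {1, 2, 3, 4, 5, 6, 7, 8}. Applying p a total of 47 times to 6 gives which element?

6 lies in the 6-cycle (1, 8, 4, 7, 6, 2).
Powers repeat with period 6 on this cycle, and 47 mod 6 = 5, so p^47(6) = p^5(6).
Advancing 5 steps from 6: 6 → 2 → 1 → 8 → 4 → 7.

7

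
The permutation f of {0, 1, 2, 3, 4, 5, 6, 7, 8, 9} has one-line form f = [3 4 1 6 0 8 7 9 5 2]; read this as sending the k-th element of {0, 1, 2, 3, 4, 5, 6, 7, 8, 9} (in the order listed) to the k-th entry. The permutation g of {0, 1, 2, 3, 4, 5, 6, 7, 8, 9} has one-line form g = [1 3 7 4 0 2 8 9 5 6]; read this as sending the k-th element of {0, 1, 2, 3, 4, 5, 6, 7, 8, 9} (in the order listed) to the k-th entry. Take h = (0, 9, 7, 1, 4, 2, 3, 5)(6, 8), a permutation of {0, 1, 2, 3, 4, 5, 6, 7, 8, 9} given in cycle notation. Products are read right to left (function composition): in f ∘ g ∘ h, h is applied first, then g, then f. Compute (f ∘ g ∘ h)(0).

Apply the permutations in order: h(0) = 9, then g(9) = 6, then f(6) = 7. So (f ∘ g ∘ h)(0) = 7.

7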